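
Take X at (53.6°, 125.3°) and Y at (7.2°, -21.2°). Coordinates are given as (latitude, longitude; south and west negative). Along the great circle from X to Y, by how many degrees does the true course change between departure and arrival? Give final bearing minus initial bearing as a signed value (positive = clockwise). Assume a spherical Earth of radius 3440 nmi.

-122.7°

Initial bearing θ₁ = atan2(sin Δλ cos φ₂, cos φ₁ sin φ₂ − sin φ₁ cos φ₂ cos Δλ) = 323.51°
Final bearing θ₂ = (initial bearing from the destination back to the start) + 180° = 200.84°
Δθ = θ₂ − θ₁ = -122.7°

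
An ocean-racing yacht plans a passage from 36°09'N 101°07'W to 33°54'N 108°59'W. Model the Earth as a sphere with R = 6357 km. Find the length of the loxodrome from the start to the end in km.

Δψ = ln[tan(π/4+φ₂/2)/tan(π/4+φ₁/2)] = -0.0480;  Δφ = -0.0393 rad,  Δλ = -0.1373 rad
q = Δφ/Δψ = 0.8188
d = R·√(Δφ² + q²Δλ²) = 6357·0.11908 = 757 km

757 km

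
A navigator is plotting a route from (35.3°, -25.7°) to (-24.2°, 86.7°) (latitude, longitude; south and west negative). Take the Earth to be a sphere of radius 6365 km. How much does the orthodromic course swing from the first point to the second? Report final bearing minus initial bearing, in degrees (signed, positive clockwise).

+18.9°

At departure: θ₁ = atan2(sin Δλ cos φ₂, cos φ₁ sin φ₂ − sin φ₁ cos φ₂ cos Δλ) = 99.01°
At arrival: θ₂ = atan2(sin Δλ cos φ₁, −cos φ₂ sin φ₁ + sin φ₂ cos φ₁ cos Δλ) = 117.90°
Δθ = θ₂ − θ₁ = +18.9°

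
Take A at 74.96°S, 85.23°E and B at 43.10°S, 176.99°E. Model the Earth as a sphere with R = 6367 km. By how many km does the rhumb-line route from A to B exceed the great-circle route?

Great circle: cos σ = sin φ₁ sin φ₂ + cos φ₁ cos φ₂ cos Δλ,  σ = 0.8579 rad → d_gc = 5462.1 km
Rhumb line: Δψ = +1.1897, q = Δφ/Δψ = 0.4674, d_rh = R√(Δφ²+q²Δλ²) = 5937.2 km
Excess = 5937.2 − 5462.1 = 475.1 ≈ 475 km

475 km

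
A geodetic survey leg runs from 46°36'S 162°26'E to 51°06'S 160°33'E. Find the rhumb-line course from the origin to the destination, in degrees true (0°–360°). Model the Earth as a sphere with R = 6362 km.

Meridional parts: M(φ₁)=-0.9214, M(φ₂)=-1.0409 → ΔM = -0.1195;  Δλ = -0.0329 rad
tan C = Δλ / ΔM = +0.2751 → C = 195.38°

195.4°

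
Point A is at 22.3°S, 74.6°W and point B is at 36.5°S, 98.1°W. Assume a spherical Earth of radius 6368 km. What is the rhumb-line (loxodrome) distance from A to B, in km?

Rhumb course C = atan2(Δλ, Δψ) with Δψ = ln[tan(π/4+φ₂/2)/tan(π/4+φ₁/2)] = -0.2857, Δλ = -0.4102 → C = 235.14°
d = R·|Δφ| / |cos C| = 6368·0.24784 / 0.57154 = 2761 km

2761 km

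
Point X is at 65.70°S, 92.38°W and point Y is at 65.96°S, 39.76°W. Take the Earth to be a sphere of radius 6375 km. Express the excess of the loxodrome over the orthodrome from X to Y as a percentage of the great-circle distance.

Great circle: σ = 0.3650 rad → d_gc = Rσ = 2326.9 km
Rhumb: Δφ = -0.0045, Δλ = +0.9184, Δψ = -0.0111, q = Δφ/Δψ = 0.4094 → d_rh = R√(Δφ²+q²Δλ²) = 2397.4 km
Excess = (2397.4 − 2326.9) / 2326.9 = 70.5 / 2326.9 = 3.03% ≈ 3.0%

3.0%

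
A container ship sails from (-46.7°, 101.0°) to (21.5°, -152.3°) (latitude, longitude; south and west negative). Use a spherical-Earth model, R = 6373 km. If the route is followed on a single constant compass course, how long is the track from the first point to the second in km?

Δψ = ln[tan(π/4+φ₂/2)/tan(π/4+φ₁/2)] = +1.3084;  Δφ = +1.1903 rad,  Δλ = +1.8623 rad
q = Δφ/Δψ = 0.9098
d = R·√(Δφ² + q²Δλ²) = 6373·2.07059 = 13196 km

13196 km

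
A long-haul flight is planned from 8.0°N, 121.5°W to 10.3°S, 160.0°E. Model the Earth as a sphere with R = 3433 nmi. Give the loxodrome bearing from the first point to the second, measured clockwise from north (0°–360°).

256.8°

Meridional parts: M(φ₁)=+0.1401, M(φ₂)=-0.1807 → ΔM = -0.3208;  Δλ = -1.3701 rad
tan C = Δλ / ΔM = +4.2705 → C = 256.82°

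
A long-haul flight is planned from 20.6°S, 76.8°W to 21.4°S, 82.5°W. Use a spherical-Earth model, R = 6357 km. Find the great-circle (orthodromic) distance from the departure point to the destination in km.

597 km

Haversine: a = sin²(Δφ/2)+cos φ₁ cos φ₂ sin²(Δλ/2) = 0.00220;  σ = 2·atan2(√a,√(1−a))
σ = 5.381° → d = Rσ = 6357·0.09391 = 597 km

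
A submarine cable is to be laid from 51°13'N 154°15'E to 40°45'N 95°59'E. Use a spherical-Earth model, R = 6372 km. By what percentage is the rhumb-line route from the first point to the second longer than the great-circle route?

2.4%

Great circle: σ = 0.7099 rad → d_gc = Rσ = 4523.5 km
Rhumb: Δφ = -0.1827, Δλ = -1.0169, Δψ = -0.2641, q = Δφ/Δψ = 0.6918 → d_rh = R√(Δφ²+q²Δλ²) = 4631.6 km
Excess = (4631.6 − 4523.5) / 4523.5 = 108.1 / 4523.5 = 2.39% ≈ 2.4%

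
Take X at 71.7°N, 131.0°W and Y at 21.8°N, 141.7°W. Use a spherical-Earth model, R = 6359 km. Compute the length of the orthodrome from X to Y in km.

5580 km

Haversine: a = sin²(Δφ/2)+cos φ₁ cos φ₂ sin²(Δλ/2) = 0.18047;  σ = 2·atan2(√a,√(1−a))
σ = 50.279° → d = Rσ = 6359·0.87753 = 5580 km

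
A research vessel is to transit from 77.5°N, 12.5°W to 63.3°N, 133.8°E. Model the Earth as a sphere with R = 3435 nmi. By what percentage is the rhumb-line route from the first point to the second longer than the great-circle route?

Great circle: σ = 0.6579 rad → d_gc = Rσ = 2259.8 nmi
Rhumb: Δφ = -0.2478, Δλ = +2.5534, Δψ = -0.7733, q = Δφ/Δψ = 0.3205 → d_rh = R√(Δφ²+q²Δλ²) = 2937.2 nmi
Excess = (2937.2 − 2259.8) / 2259.8 = 677.4 / 2259.8 = 29.98% ≈ 30.0%

30.0%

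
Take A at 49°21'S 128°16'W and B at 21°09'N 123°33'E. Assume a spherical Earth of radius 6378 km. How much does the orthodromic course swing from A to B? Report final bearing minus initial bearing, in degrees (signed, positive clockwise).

+44.8°

Initial bearing θ₁ = atan2(sin Δλ cos φ₂, cos φ₁ sin φ₂ − sin φ₁ cos φ₂ cos Δλ) = 270.92°
Final bearing θ₂ = (initial bearing from the destination back to the start) + 180° = 315.70°
Δθ = θ₂ − θ₁ = +44.8°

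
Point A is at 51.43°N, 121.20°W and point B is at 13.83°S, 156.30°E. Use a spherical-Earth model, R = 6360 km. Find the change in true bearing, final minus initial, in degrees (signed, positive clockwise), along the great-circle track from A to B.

-37.1°

Initial bearing θ₁ = atan2(sin Δλ cos φ₂, cos φ₁ sin φ₂ − sin φ₁ cos φ₂ cos Δλ) = 255.55°
Final bearing θ₂ = (initial bearing from the destination back to the start) + 180° = 218.45°
Δθ = θ₂ − θ₁ = -37.1°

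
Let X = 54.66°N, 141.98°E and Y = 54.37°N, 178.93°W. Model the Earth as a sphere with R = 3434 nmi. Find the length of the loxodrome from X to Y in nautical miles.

Δψ = ln[tan(π/4+φ₂/2)/tan(π/4+φ₁/2)] = -0.0087;  Δφ = -0.0051 rad,  Δλ = +0.6822 rad
q = Δφ/Δψ = 0.5805
d = R·√(Δφ² + q²Δλ²) = 3434·0.39607 = 1360 nmi

1360 nmi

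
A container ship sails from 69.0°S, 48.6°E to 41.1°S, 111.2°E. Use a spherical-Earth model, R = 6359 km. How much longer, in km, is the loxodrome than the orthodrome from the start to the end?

168 km

Great circle: cos σ = sin φ₁ sin φ₂ + cos φ₁ cos φ₂ cos Δλ,  σ = 0.7407 rad → d_gc = 4710.2 km
Rhumb line: Δψ = +0.8974, q = Δφ/Δψ = 0.5426, d_rh = R√(Δφ²+q²Δλ²) = 4878.6 km
Excess = 4878.6 − 4710.2 = 168.4 ≈ 168 km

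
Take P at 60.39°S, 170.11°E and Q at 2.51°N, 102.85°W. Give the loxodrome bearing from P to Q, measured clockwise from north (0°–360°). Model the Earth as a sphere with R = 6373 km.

Δψ = ln[tan(π/4+φ₂/2)/tan(π/4+φ₁/2)] = +1.3745
Δλ = +1.5191 rad (taken the short way round)
course = atan2(Δλ, Δψ) = 47.86°

47.9°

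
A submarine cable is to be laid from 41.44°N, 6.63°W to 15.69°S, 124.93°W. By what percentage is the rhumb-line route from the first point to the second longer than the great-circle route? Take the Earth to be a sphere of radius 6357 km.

2.0%

Great circle: σ = 2.1190 rad → d_gc = Rσ = 13470.4 km
Rhumb: Δφ = -0.9971, Δλ = -2.0647, Δψ = -1.0734, q = Δφ/Δψ = 0.9289 → d_rh = R√(Δφ²+q²Δλ²) = 13741.7 km
Excess = (13741.7 − 13470.4) / 13470.4 = 271.3 / 13470.4 = 2.01% ≈ 2.0%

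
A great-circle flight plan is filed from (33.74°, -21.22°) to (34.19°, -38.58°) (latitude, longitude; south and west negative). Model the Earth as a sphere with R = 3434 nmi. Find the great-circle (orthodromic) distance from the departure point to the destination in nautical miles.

862 nmi

Haversine: a = sin²(Δφ/2)+cos φ₁ cos φ₂ sin²(Δλ/2) = 0.01568;  σ = 2·atan2(√a,√(1−a))
σ = 14.388° → d = Rσ = 3434·0.25111 = 862 nmi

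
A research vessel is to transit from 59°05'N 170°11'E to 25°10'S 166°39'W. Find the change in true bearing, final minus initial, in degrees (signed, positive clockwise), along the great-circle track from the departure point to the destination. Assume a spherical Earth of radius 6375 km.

+9.2°

At departure: θ₁ = atan2(sin Δλ cos φ₂, cos φ₁ sin φ₂ − sin φ₁ cos φ₂ cos Δλ) = 159.10°
At arrival: θ₂ = atan2(sin Δλ cos φ₁, −cos φ₂ sin φ₁ + sin φ₂ cos φ₁ cos Δλ) = 168.32°
Δθ = θ₂ − θ₁ = +9.2°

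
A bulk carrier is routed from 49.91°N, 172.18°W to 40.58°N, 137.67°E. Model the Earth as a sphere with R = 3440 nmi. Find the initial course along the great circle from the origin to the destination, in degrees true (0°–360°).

N = sin Δλ·cos φ₂ = -0.5831;  D = cos φ₁ sin φ₂ − sin φ₁ cos φ₂ cos Δλ = +0.0466
initial course = atan2(N, D) = 274.57°

274.6°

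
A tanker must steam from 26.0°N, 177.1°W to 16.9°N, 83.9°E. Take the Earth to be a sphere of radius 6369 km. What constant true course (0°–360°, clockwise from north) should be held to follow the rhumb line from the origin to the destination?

Δψ = ln[tan(π/4+φ₂/2)/tan(π/4+φ₁/2)] = -0.1709
Δλ = -1.7279 rad (taken the short way round)
course = atan2(Δλ, Δψ) = 264.35°

264.4°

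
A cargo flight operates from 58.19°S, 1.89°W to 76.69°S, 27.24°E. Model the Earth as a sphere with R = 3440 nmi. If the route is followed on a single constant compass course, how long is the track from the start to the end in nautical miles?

Rhumb course C = atan2(Δλ, Δψ) with Δψ = ln[tan(π/4+φ₂/2)/tan(π/4+φ₁/2)] = -0.8929, Δλ = +0.5084 → C = 150.34°
d = R·|Δφ| / |cos C| = 3440·0.32289 / 0.86901 = 1278 nmi

1278 nmi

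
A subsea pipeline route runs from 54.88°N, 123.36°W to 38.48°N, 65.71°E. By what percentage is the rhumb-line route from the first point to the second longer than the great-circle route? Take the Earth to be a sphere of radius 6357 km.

35.7%

Great circle: σ = 1.5065 rad → d_gc = Rσ = 9576.9 km
Rhumb: Δφ = -0.2862, Δλ = -2.9833, Δψ = -0.4219, q = Δφ/Δψ = 0.6784 → d_rh = R√(Δφ²+q²Δλ²) = 12993.5 km
Excess = (12993.5 − 9576.9) / 9576.9 = 3416.6 / 9576.9 = 35.68% ≈ 35.7%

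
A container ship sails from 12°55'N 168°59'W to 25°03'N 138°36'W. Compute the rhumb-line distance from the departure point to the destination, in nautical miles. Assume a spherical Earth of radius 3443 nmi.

1870 nmi

Rhumb course C = atan2(Δλ, Δψ) with Δψ = ln[tan(π/4+φ₂/2)/tan(π/4+φ₁/2)] = +0.2245, Δλ = +0.5303 → C = 67.06°
d = R·|Δφ| / |cos C| = 3443·0.21177 / 0.38981 = 1870 nmi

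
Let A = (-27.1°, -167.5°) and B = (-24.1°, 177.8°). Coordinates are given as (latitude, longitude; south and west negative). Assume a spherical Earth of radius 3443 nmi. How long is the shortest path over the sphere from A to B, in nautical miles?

816 nmi

Haversine: a = sin²(Δφ/2)+cos φ₁ cos φ₂ sin²(Δλ/2) = 0.01398;  σ = 2·atan2(√a,√(1−a))
σ = 13.583° → d = Rσ = 3443·0.23707 = 816 nmi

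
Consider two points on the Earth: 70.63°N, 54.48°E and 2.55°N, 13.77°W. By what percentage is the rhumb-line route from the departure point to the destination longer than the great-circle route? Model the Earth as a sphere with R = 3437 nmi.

2.8%

Great circle: σ = 1.4053 rad → d_gc = Rσ = 4830.0 nmi
Rhumb: Δφ = -1.1882, Δλ = -1.1912, Δψ = -1.7235, q = Δφ/Δψ = 0.6894 → d_rh = R√(Δφ²+q²Δλ²) = 4964.4 nmi
Excess = (4964.4 − 4830.0) / 4830.0 = 134.4 / 4830.0 = 2.78% ≈ 2.8%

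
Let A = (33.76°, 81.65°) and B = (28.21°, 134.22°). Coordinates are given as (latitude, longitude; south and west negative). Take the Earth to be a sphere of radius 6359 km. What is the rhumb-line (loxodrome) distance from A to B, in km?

Δψ = ln[tan(π/4+φ₂/2)/tan(π/4+φ₁/2)] = -0.1131;  Δφ = -0.0969 rad,  Δλ = +0.9175 rad
q = Δφ/Δψ = 0.8567
d = R·√(Δφ² + q²Δλ²) = 6359·0.79201 = 5036 km

5036 km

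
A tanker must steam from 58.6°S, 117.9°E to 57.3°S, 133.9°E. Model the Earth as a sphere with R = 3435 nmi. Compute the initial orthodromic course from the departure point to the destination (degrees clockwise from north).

88.1°

N = sin Δλ·cos φ₂ = +0.1489;  D = cos φ₁ sin φ₂ − sin φ₁ cos φ₂ cos Δλ = +0.0048
initial course = atan2(N, D) = 88.14°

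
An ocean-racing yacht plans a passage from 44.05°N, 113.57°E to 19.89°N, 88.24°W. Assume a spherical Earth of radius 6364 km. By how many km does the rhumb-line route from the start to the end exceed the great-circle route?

2397 km

Great circle: cos σ = sin φ₁ sin φ₂ + cos φ₁ cos φ₂ cos Δλ,  σ = 1.9724 rad → d_gc = 12552.6 km
Rhumb line: Δψ = -0.5038, q = Δφ/Δψ = 0.8370, d_rh = R√(Δφ²+q²Δλ²) = 14949.7 km
Excess = 14949.7 − 12552.6 = 2397.1 ≈ 2397 km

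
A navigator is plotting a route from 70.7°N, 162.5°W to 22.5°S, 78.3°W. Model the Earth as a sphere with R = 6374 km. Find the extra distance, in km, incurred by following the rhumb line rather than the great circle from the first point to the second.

355 km

Great circle: cos σ = sin φ₁ sin φ₂ + cos φ₁ cos φ₂ cos Δλ,  σ = 1.9074 rad → d_gc = 12158.0 km
Rhumb line: Δψ = -2.1750, q = Δφ/Δψ = 0.7479, d_rh = R√(Δφ²+q²Δλ²) = 12513.2 km
Excess = 12513.2 − 12158.0 = 355.2 ≈ 355 km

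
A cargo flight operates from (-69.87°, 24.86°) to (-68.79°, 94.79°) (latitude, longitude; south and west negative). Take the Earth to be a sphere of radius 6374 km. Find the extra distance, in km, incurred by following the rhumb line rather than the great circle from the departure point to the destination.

Great circle: cos σ = sin φ₁ sin φ₂ + cos φ₁ cos φ₂ cos Δλ,  σ = 0.4077 rad → d_gc = 2598.60 km
Rhumb line: Δψ = +0.0534, q = Δφ/Δψ = 0.3529, d_rh = R√(Δφ²+q²Δλ²) = 2748.07 km
Excess = 2748.07 − 2598.60 = 149.47 ≈ 149 km

149 km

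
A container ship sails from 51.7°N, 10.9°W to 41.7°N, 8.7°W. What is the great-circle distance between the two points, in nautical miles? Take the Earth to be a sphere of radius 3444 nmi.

Haversine: a = sin²(Δφ/2)+cos φ₁ cos φ₂ sin²(Δλ/2) = 0.00777;  σ = 2·atan2(√a,√(1−a))
σ = 10.112° → d = Rσ = 3444·0.17649 = 608 nmi

608 nmi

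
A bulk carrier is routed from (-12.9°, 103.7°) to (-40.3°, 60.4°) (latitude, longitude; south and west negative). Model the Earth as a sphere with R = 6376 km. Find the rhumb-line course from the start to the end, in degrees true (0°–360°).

Δψ = ln[tan(π/4+φ₂/2)/tan(π/4+φ₁/2)] = -0.5427
Δλ = -0.7557 rad (taken the short way round)
course = atan2(Δλ, Δψ) = 234.32°

234.3°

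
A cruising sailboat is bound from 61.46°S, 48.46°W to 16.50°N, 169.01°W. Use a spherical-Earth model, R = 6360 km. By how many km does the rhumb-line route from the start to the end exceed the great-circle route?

Great circle: cos σ = sin φ₁ sin φ₂ + cos φ₁ cos φ₂ cos Δλ,  σ = 2.0741 rad → d_gc = 13191.5 km
Rhumb line: Δψ = +1.6611, q = Δφ/Δψ = 0.8191, d_rh = R√(Δφ²+q²Δλ²) = 13965.3 km
Excess = 13965.3 − 13191.5 = 773.8 ≈ 774 km

774 km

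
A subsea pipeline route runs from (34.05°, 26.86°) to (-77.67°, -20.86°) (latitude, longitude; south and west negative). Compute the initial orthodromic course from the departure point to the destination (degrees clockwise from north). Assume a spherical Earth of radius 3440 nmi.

θ = atan2( sin Δλ·cos φ₂ ,  cos φ₁ sin φ₂ − sin φ₁ cos φ₂ cos Δλ )
  = atan2(-0.1580, -0.8899) = 190.07°

190.1°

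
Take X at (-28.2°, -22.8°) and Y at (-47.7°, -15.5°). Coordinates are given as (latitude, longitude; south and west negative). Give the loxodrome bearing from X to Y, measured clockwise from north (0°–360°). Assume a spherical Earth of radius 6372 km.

163.7°

Meridional parts: M(φ₁)=-0.5133, M(φ₂)=-0.9497 → ΔM = -0.4363;  Δλ = +0.1274 rad
tan C = Δλ / ΔM = -0.2920 → C = 163.72°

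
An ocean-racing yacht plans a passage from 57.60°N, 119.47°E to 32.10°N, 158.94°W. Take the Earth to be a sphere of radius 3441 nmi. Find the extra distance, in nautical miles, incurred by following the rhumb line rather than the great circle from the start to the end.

173 nmi

Great circle: cos σ = sin φ₁ sin φ₂ + cos φ₁ cos φ₂ cos Δλ,  σ = 1.0297 rad → d_gc = 3543.3 nmi
Rhumb line: Δψ = -0.6440, q = Δφ/Δψ = 0.6911, d_rh = R√(Δφ²+q²Δλ²) = 3716.7 nmi
Excess = 3716.7 − 3543.3 = 173.4 ≈ 173 nmi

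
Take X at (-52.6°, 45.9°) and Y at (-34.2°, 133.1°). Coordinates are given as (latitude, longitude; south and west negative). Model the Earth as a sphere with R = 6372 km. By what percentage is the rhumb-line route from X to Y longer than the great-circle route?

Great circle: σ = 1.0803 rad → d_gc = Rσ = 6883.6 km
Rhumb: Δφ = +0.3211, Δλ = +1.5219, Δψ = +0.4474, q = Δφ/Δψ = 0.7178 → d_rh = R√(Δφ²+q²Δλ²) = 7255.3 km
Excess = (7255.3 − 6883.6) / 6883.6 = 371.7 / 6883.6 = 5.40% ≈ 5.4%

5.4%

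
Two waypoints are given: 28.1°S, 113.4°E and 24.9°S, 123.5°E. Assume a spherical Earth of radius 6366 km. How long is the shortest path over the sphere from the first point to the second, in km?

Haversine: a = sin²(Δφ/2)+cos φ₁ cos φ₂ sin²(Δλ/2) = 0.00698;  σ = 2·atan2(√a,√(1−a))
σ = 9.584° → d = Rσ = 6366·0.16728 = 1065 km

1065 km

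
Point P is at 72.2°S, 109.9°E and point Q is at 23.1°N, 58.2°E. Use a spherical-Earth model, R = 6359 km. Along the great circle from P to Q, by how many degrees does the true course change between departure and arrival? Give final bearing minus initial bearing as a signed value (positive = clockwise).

+33.3°

At departure: θ₁ = atan2(sin Δλ cos φ₂, cos φ₁ sin φ₂ − sin φ₁ cos φ₂ cos Δλ) = 312.55°
At arrival: θ₂ = atan2(sin Δλ cos φ₁, −cos φ₂ sin φ₁ + sin φ₂ cos φ₁ cos Δλ) = 345.83°
Δθ = θ₂ − θ₁ = +33.3°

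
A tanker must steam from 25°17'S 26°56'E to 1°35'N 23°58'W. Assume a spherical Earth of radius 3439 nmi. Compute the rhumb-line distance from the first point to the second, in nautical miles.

3371 nmi

Rhumb course C = atan2(Δλ, Δψ) with Δψ = ln[tan(π/4+φ₂/2)/tan(π/4+φ₁/2)] = +0.4840, Δλ = -0.8884 → C = 298.58°
d = R·|Δφ| / |cos C| = 3439·0.46891 / 0.47840 = 3371 nmi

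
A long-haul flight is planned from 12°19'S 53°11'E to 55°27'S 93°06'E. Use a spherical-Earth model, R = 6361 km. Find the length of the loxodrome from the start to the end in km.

5935 km

Δψ = ln[tan(π/4+φ₂/2)/tan(π/4+φ₁/2)] = -0.9514;  Δφ = -0.7528 rad,  Δλ = +0.6967 rad
q = Δφ/Δψ = 0.7913
d = R·√(Δφ² + q²Δλ²) = 6361·0.93309 = 5935 km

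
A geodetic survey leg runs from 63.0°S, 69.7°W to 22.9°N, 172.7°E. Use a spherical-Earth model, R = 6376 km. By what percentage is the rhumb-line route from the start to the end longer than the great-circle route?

4.9%

Great circle: σ = 2.1418 rad → d_gc = Rσ = 13656.0 km
Rhumb: Δφ = +1.4992, Δλ = -2.0525, Δψ = +1.8376, q = Δφ/Δψ = 0.8159 → d_rh = R√(Δφ²+q²Δλ²) = 14331.2 km
Excess = (14331.2 − 13656.0) / 13656.0 = 675.2 / 13656.0 = 4.94% ≈ 4.9%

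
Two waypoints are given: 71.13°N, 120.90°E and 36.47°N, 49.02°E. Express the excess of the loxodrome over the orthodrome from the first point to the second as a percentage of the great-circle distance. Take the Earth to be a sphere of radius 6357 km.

4.7%

Great circle: σ = 0.8719 rad → d_gc = Rσ = 5542.9 km
Rhumb: Δφ = -0.6049, Δλ = -1.2545, Δψ = -1.1103, q = Δφ/Δψ = 0.5449 → d_rh = R√(Δφ²+q²Δλ²) = 5802.6 km
Excess = (5802.6 − 5542.9) / 5542.9 = 259.7 / 5542.9 = 4.69% ≈ 4.7%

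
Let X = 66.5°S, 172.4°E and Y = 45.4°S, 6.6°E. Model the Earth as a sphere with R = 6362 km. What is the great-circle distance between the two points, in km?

cos σ = sin φ₁ sin φ₂ + cos φ₁ cos φ₂ cos Δλ
      = sin(-66.50°)sin(-45.40°) + cos(-66.50°)cos(-45.40°)cos(-165.80°) = 0.3815
σ = 67.571° → d = Rσ = 6362·1.17933 = 7503 km

7503 km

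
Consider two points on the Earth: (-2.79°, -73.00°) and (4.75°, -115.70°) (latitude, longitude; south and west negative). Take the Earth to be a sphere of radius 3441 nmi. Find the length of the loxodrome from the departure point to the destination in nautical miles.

2602 nmi

Δψ = ln[tan(π/4+φ₂/2)/tan(π/4+φ₁/2)] = +0.1317;  Δφ = +0.1316 rad,  Δλ = -0.7453 rad
q = Δφ/Δψ = 0.9991
d = R·√(Δφ² + q²Δλ²) = 3441·0.75615 = 2602 nmi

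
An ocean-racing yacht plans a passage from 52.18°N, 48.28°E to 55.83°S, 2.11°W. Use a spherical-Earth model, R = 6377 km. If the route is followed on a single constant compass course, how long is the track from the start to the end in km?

Δψ = ln[tan(π/4+φ₂/2)/tan(π/4+φ₁/2)] = -2.2510;  Δφ = -1.8851 rad,  Δλ = -0.8795 rad
q = Δφ/Δψ = 0.8375
d = R·√(Δφ² + q²Δλ²) = 6377·2.02390 = 12906 km

12906 km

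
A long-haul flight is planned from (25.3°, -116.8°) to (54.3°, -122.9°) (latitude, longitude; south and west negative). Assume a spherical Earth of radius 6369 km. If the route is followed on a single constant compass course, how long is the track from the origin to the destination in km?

Rhumb course C = atan2(Δλ, Δψ) with Δψ = ln[tan(π/4+φ₂/2)/tan(π/4+φ₁/2)] = +0.6765, Δλ = -0.1065 → C = 351.06°
d = R·|Δφ| / |cos C| = 6369·0.50615 / 0.98784 = 3263 km

3263 km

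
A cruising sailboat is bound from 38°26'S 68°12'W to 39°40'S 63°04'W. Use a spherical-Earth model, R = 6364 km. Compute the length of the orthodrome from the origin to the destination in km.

Haversine: a = sin²(Δφ/2)+cos φ₁ cos φ₂ sin²(Δλ/2) = 0.00133;  σ = 2·atan2(√a,√(1−a))
σ = 4.172° → d = Rσ = 6364·0.07282 = 463 km

463 km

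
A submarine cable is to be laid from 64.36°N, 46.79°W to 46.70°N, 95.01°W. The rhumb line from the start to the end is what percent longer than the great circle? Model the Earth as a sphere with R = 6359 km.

Great circle: σ = 0.5475 rad → d_gc = Rσ = 3481.5 km
Rhumb: Δφ = -0.3082, Δλ = -0.8416, Δψ = -0.5564, q = Δφ/Δψ = 0.5540 → d_rh = R√(Δφ²+q²Δλ²) = 3554.2 km
Excess = (3554.2 − 3481.5) / 3481.5 = 72.7 / 3481.5 = 2.09% ≈ 2.1%

2.1%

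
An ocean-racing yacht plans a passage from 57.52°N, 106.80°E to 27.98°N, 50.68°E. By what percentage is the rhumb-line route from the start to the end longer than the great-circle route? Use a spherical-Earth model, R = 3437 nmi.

2.0%

Great circle: σ = 0.8498 rad → d_gc = Rσ = 2920.7 nmi
Rhumb: Δφ = -0.5156, Δλ = -0.9795, Δψ = -0.7245, q = Δφ/Δψ = 0.7117 → d_rh = R√(Δφ²+q²Δλ²) = 2979.9 nmi
Excess = (2979.9 − 2920.7) / 2920.7 = 59.2 / 2920.7 = 2.03% ≈ 2.0%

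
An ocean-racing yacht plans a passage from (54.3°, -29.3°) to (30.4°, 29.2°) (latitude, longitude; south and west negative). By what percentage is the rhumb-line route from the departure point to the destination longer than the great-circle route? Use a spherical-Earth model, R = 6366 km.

2.2%

Great circle: σ = 0.8313 rad → d_gc = Rσ = 5292.0 km
Rhumb: Δφ = -0.4171, Δλ = +1.0210, Δψ = -0.5757, q = Δφ/Δψ = 0.7245 → d_rh = R√(Δφ²+q²Δλ²) = 5406.4 km
Excess = (5406.4 − 5292.0) / 5292.0 = 114.4 / 5292.0 = 2.16% ≈ 2.2%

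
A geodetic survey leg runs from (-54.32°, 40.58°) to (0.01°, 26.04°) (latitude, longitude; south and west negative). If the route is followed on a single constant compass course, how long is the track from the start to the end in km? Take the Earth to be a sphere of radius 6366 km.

6186 km

Rhumb course C = atan2(Δλ, Δψ) with Δψ = ln[tan(π/4+φ₂/2)/tan(π/4+φ₁/2)] = +1.1339, Δλ = -0.2538 → C = 347.38°
d = R·|Δφ| / |cos C| = 6366·0.94824 / 0.97586 = 6186 km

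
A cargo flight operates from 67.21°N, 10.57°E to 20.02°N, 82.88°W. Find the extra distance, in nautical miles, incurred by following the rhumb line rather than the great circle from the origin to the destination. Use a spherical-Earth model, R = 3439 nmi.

Great circle: cos σ = sin φ₁ sin φ₂ + cos φ₁ cos φ₂ cos Δλ,  σ = 1.2727 rad → d_gc = 4376.7 nmi
Rhumb line: Δψ = -1.2450, q = Δφ/Δψ = 0.6615, d_rh = R√(Δφ²+q²Δλ²) = 4668.1 nmi
Excess = 4668.1 − 4376.7 = 291.4 ≈ 291 nmi

291 nmi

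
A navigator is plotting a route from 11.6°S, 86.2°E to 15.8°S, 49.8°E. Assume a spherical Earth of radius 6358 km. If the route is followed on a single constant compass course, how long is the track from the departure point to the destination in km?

Rhumb course C = atan2(Δλ, Δψ) with Δψ = ln[tan(π/4+φ₂/2)/tan(π/4+φ₁/2)] = -0.0755, Δλ = -0.6353 → C = 263.23°
d = R·|Δφ| / |cos C| = 6358·0.07330 / 0.11796 = 3951 km

3951 km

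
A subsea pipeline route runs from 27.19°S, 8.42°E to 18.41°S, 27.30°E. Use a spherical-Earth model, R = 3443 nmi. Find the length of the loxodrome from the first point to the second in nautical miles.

1170 nmi

Rhumb course C = atan2(Δλ, Δψ) with Δψ = ln[tan(π/4+φ₂/2)/tan(π/4+φ₁/2)] = +0.1664, Δλ = +0.3295 → C = 63.20°
d = R·|Δφ| / |cos C| = 3443·0.15324 / 0.45087 = 1170 nmi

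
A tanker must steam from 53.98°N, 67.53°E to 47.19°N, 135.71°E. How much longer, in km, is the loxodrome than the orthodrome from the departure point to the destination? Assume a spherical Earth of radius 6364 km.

Great circle: cos σ = sin φ₁ sin φ₂ + cos φ₁ cos φ₂ cos Δλ,  σ = 0.7349 rad → d_gc = 4676.9 km
Rhumb line: Δψ = -0.1871, q = Δφ/Δψ = 0.6335, d_rh = R√(Δφ²+q²Δλ²) = 4856.1 km
Excess = 4856.1 − 4676.9 = 179.2 ≈ 179 km

179 km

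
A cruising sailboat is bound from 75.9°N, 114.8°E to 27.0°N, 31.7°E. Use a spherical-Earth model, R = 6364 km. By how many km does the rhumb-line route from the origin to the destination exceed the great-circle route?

421 km

Great circle: cos σ = sin φ₁ sin φ₂ + cos φ₁ cos φ₂ cos Δλ,  σ = 1.0856 rad → d_gc = 6908.7 km
Rhumb line: Δψ = -1.6004, q = Δφ/Δψ = 0.5333, d_rh = R√(Δφ²+q²Δλ²) = 7330.0 km
Excess = 7330.0 − 6908.7 = 421.3 ≈ 421 km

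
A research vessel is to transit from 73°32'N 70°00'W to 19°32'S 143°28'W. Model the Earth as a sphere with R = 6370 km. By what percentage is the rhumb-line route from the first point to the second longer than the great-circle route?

Great circle: σ = 1.8179 rad → d_gc = Rσ = 11580.2 km
Rhumb: Δφ = -1.6243, Δλ = -1.2822, Δψ = -2.2808, q = Δφ/Δψ = 0.7122 → d_rh = R√(Δφ²+q²Δλ²) = 11869.9 km
Excess = (11869.9 − 11580.2) / 11580.2 = 289.7 / 11580.2 = 2.50% ≈ 2.5%

2.5%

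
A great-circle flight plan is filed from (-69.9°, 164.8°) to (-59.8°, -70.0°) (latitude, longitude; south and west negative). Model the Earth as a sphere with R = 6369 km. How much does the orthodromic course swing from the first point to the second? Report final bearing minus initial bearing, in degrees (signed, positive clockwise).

At departure: θ₁ = atan2(sin Δλ cos φ₂, cos φ₁ sin φ₂ − sin φ₁ cos φ₂ cos Δλ) = 144.17°
At arrival: θ₂ = atan2(sin Δλ cos φ₁, −cos φ₂ sin φ₁ + sin φ₂ cos φ₁ cos Δλ) = 23.57°
Δθ = θ₂ − θ₁ = -120.6°

-120.6°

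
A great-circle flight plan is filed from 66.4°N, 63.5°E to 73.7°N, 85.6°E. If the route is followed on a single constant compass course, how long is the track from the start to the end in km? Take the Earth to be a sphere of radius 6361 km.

1159 km

Rhumb course C = atan2(Δλ, Δψ) with Δψ = ln[tan(π/4+φ₂/2)/tan(π/4+φ₁/2)] = +0.3776, Δλ = +0.3857 → C = 45.61°
d = R·|Δφ| / |cos C| = 6361·0.12741 / 0.69953 = 1159 km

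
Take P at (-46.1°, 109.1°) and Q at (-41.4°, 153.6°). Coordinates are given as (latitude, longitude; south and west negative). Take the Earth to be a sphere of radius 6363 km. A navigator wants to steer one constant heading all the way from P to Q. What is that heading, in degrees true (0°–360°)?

81.7°

Meridional parts: M(φ₁)=-0.9088, M(φ₂)=-0.7951 → ΔM = +0.1136;  Δλ = +0.7767 rad
tan C = Δλ / ΔM = +6.8340 → C = 81.68°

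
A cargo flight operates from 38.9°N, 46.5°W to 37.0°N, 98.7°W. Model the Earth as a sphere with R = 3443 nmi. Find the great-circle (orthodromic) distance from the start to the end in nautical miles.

2442 nmi

cos σ = sin φ₁ sin φ₂ + cos φ₁ cos φ₂ cos Δλ
      = sin(38.90°)sin(37.00°) + cos(38.90°)cos(37.00°)cos(-52.20°) = 0.7589
σ = 40.636° → d = Rσ = 3443·0.70924 = 2442 nmi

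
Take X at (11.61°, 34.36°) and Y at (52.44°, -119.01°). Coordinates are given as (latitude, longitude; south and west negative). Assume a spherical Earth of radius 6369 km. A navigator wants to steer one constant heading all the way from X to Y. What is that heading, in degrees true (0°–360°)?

Meridional parts: M(φ₁)=+0.2040, M(φ₂)=+1.0787 → ΔM = +0.8747;  Δλ = -2.6768 rad
tan C = Δλ / ΔM = -3.0604 → C = 288.10°

288.1°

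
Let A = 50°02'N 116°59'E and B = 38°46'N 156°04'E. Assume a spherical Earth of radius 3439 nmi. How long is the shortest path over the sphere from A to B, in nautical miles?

Haversine: a = sin²(Δφ/2)+cos φ₁ cos φ₂ sin²(Δλ/2) = 0.06567;  σ = 2·atan2(√a,√(1−a))
σ = 29.697° → d = Rσ = 3439·0.51831 = 1782 nmi

1782 nmi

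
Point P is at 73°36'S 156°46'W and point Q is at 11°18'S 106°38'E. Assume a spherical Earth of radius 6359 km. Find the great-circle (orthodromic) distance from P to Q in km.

8992 km

cos σ = sin φ₁ sin φ₂ + cos φ₁ cos φ₂ cos Δλ
      = sin(-73.60°)sin(-11.30°) + cos(-73.60°)cos(-11.30°)cos(-96.60°) = 0.1562
σ = 81.016° → d = Rσ = 6359·1.41400 = 8992 km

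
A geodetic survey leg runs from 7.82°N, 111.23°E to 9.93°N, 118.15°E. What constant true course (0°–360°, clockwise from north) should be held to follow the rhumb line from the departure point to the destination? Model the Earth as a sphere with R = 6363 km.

72.8°

Δψ = ln[tan(π/4+φ₂/2)/tan(π/4+φ₁/2)] = +0.0373
Δλ = +0.1208 rad (taken the short way round)
course = atan2(Δλ, Δψ) = 72.85°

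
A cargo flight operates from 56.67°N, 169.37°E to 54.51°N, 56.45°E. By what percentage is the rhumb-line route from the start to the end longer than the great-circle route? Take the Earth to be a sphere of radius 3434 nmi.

Great circle: σ = 0.9812 rad → d_gc = Rσ = 3369.3 nmi
Rhumb: Δφ = -0.0377, Δλ = -1.9708, Δψ = -0.0667, q = Δφ/Δψ = 0.5649 → d_rh = R√(Δφ²+q²Δλ²) = 3825.6 nmi
Excess = (3825.6 − 3369.3) / 3369.3 = 456.3 / 3369.3 = 13.54% ≈ 13.5%

13.5%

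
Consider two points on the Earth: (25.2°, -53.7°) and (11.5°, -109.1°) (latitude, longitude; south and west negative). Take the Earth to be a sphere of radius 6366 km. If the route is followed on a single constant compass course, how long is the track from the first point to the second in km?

6021 km

Δψ = ln[tan(π/4+φ₂/2)/tan(π/4+φ₁/2)] = -0.2527;  Δφ = -0.2391 rad,  Δλ = -0.9669 rad
q = Δφ/Δψ = 0.9464
d = R·√(Δφ² + q²Δλ²) = 6366·0.94580 = 6021 km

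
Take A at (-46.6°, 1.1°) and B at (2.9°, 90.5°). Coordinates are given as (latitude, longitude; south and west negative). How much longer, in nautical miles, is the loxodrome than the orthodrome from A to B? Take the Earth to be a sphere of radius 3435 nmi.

115 nmi

Great circle: cos σ = sin φ₁ sin φ₂ + cos φ₁ cos φ₂ cos Δλ,  σ = 1.6004 rad → d_gc = 5497.3 nmi
Rhumb line: Δψ = +0.9721, q = Δφ/Δψ = 0.8888, d_rh = R√(Δφ²+q²Δλ²) = 5612.3 nmi
Excess = 5612.3 − 5497.3 = 115.0 ≈ 115 nmi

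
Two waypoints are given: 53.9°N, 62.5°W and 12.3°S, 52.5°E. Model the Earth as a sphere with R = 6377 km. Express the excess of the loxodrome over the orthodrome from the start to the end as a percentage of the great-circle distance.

4.2%

Great circle: σ = 1.9992 rad → d_gc = Rσ = 12748.9 km
Rhumb: Δφ = -1.1554, Δλ = +2.0071, Δψ = -1.3376, q = Δφ/Δψ = 0.8638 → d_rh = R√(Δφ²+q²Δλ²) = 13286.6 km
Excess = (13286.6 − 12748.9) / 12748.9 = 537.7 / 12748.9 = 4.22% ≈ 4.2%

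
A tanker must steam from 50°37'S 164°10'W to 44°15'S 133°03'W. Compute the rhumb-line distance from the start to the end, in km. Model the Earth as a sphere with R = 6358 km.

2436 km

Δψ = ln[tan(π/4+φ₂/2)/tan(π/4+φ₁/2)] = +0.1646;  Δφ = +0.1111 rad,  Δλ = +0.5431 rad
q = Δφ/Δψ = 0.6753
d = R·√(Δφ² + q²Δλ²) = 6358·0.38320 = 2436 km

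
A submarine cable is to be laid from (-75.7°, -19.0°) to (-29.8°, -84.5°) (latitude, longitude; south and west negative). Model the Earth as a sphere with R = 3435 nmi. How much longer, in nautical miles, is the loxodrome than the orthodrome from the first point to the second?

Great circle: cos σ = sin φ₁ sin φ₂ + cos φ₁ cos φ₂ cos Δλ,  σ = 0.9637 rad → d_gc = 3310.4 nmi
Rhumb line: Δψ = +1.5306, q = Δφ/Δψ = 0.5234, d_rh = R√(Δφ²+q²Δλ²) = 3434.6 nmi
Excess = 3434.6 − 3310.4 = 124.2 ≈ 124 nmi

124 nmi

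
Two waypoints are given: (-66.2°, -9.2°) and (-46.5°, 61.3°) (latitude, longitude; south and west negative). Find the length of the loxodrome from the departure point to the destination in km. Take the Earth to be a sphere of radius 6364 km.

Rhumb course C = atan2(Δλ, Δψ) with Δψ = ln[tan(π/4+φ₂/2)/tan(π/4+φ₁/2)] = +0.6383, Δλ = +1.2305 → C = 62.58°
d = R·|Δφ| / |cos C| = 6364·0.34383 / 0.46046 = 4752 km

4752 km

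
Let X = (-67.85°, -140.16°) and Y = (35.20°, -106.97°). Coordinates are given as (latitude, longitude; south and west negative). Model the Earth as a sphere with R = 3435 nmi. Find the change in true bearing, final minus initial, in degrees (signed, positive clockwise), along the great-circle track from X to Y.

Initial bearing θ₁ = atan2(sin Δλ cos φ₂, cos φ₁ sin φ₂ − sin φ₁ cos φ₂ cos Δλ) = 27.74°
Final bearing θ₂ = (initial bearing from the destination back to the start) + 180° = 12.40°
Δθ = θ₂ − θ₁ = -15.3°

-15.3°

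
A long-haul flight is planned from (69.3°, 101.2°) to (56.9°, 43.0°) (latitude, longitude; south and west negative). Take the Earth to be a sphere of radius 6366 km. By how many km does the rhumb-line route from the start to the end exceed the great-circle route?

110 km

Great circle: cos σ = sin φ₁ sin φ₂ + cos φ₁ cos φ₂ cos Δλ,  σ = 0.4835 rad → d_gc = 3078.2 km
Rhumb line: Δψ = -0.4868, q = Δφ/Δψ = 0.4446, d_rh = R√(Δφ²+q²Δλ²) = 3187.9 km
Excess = 3187.9 − 3078.2 = 109.7 ≈ 110 km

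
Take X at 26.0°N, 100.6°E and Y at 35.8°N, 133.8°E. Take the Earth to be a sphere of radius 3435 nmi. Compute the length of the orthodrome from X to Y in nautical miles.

cos σ = sin φ₁ sin φ₂ + cos φ₁ cos φ₂ cos Δλ
      = sin(26.00°)sin(35.80°) + cos(26.00°)cos(35.80°)cos(33.20°) = 0.8664
σ = 29.956° → d = Rσ = 3435·0.52282 = 1796 nmi

1796 nmi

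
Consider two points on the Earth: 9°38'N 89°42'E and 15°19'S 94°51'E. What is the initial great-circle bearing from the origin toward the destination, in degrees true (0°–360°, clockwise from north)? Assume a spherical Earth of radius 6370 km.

θ = atan2( sin Δλ·cos φ₂ ,  cos φ₁ sin φ₂ − sin φ₁ cos φ₂ cos Δλ )
  = atan2(+0.0866, -0.4212) = 168.38°

168.4°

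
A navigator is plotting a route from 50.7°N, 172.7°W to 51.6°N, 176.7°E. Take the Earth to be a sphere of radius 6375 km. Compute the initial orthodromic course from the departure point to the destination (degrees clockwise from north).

N = sin Δλ·cos φ₂ = -0.1143;  D = cos φ₁ sin φ₂ − sin φ₁ cos φ₂ cos Δλ = +0.0239
initial course = atan2(N, D) = 281.82°

281.8°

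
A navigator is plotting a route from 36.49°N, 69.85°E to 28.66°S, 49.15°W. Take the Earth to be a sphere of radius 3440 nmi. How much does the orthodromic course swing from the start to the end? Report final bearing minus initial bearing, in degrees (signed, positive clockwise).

-15.7°

Initial bearing θ₁ = atan2(sin Δλ cos φ₂, cos φ₁ sin φ₂ − sin φ₁ cos φ₂ cos Δλ) = 260.20°
Final bearing θ₂ = (initial bearing from the destination back to the start) + 180° = 244.53°
Δθ = θ₂ − θ₁ = -15.7°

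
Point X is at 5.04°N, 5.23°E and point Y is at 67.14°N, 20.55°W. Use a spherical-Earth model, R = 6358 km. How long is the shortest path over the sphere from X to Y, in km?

cos σ = sin φ₁ sin φ₂ + cos φ₁ cos φ₂ cos Δλ
      = sin(5.04°)sin(67.14°) + cos(5.04°)cos(67.14°)cos(-25.78°) = 0.4294
σ = 64.570° → d = Rσ = 6358·1.12695 = 7165 km

7165 km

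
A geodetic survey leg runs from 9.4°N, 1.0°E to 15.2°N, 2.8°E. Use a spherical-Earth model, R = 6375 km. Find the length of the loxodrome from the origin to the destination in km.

Rhumb course C = atan2(Δλ, Δψ) with Δψ = ln[tan(π/4+φ₂/2)/tan(π/4+φ₁/2)] = +0.1037, Δλ = +0.0314 → C = 16.86°
d = R·|Δφ| / |cos C| = 6375·0.10123 / 0.95701 = 674 km

674 km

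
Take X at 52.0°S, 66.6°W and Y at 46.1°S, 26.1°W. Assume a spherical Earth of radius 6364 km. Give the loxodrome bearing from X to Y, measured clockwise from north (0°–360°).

Meridional parts: M(φ₁)=-1.0662, M(φ₂)=-0.9088 → ΔM = +0.1574;  Δλ = +0.7069 rad
tan C = Δλ / ΔM = +4.4917 → C = 77.45°

77.4°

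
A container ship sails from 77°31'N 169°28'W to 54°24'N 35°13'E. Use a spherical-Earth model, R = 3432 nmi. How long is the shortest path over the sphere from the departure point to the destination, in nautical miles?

Haversine: a = sin²(Δφ/2)+cos φ₁ cos φ₂ sin²(Δλ/2) = 0.16023;  σ = 2·atan2(√a,√(1−a))
σ = 47.192° → d = Rσ = 3432·0.82365 = 2827 nmi

2827 nmi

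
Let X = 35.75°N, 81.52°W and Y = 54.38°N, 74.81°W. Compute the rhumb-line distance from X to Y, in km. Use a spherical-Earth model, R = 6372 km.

2136 km

Rhumb course C = atan2(Δλ, Δψ) with Δψ = ln[tan(π/4+φ₂/2)/tan(π/4+φ₁/2)] = +0.4666, Δλ = +0.1171 → C = 14.09°
d = R·|Δφ| / |cos C| = 6372·0.32515 / 0.96992 = 2136 km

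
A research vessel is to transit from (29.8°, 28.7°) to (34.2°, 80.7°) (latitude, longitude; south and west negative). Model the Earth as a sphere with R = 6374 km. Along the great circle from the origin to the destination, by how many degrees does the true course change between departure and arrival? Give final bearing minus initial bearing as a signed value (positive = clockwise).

+29.0°

At departure: θ₁ = atan2(sin Δλ cos φ₂, cos φ₁ sin φ₂ − sin φ₁ cos φ₂ cos Δλ) = 70.20°
At arrival: θ₂ = atan2(sin Δλ cos φ₁, −cos φ₂ sin φ₁ + sin φ₂ cos φ₁ cos Δλ) = 99.20°
Δθ = θ₂ − θ₁ = +29.0°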